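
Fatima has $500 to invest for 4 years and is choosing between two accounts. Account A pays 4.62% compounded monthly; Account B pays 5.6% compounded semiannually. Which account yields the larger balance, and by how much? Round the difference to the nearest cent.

Account B, by $22.34

Account A growth factor: (1 + 0.00385)^48 ≈ 1.20255104; balance ≈ 601.2755.
Account B growth factor: (1 + 0.028)^8 ≈ 1.24722532; balance ≈ 623.6127.
Account B is larger by 22.3371.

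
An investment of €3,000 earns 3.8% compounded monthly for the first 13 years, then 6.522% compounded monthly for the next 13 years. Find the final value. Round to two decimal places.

After 13 years at 3.8%: 3,000 × 1.6375798991 ≈ 4,912.7397.
Then 13 years at 6.522%: 4,912.7397 × 2.3292917582 ≈ 11,443.2041.

€11,443.20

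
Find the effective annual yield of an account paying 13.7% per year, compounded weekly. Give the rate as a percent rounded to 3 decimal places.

One year is 52 periods at 0.00263462 each: (1 + 0.00263462)^52 ≈ 1.146622.
EAR = 1.146622 − 1 ≈ 14.66216%.

14.662%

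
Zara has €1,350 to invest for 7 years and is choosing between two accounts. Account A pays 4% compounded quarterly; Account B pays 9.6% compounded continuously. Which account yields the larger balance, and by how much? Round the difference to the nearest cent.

Account B, by €859.76

A: (1 + 0.01)^28 ≈ 1.321290967, so 1,350 × 1.321290967 ≈ 1,783.7428.
B: e^(0.096·7) = e^0.672 ≈ 1.958149706, so 1,350 × 1.958149706 ≈ 2,643.5021.
Difference ≈ 859.7593 in favor of B.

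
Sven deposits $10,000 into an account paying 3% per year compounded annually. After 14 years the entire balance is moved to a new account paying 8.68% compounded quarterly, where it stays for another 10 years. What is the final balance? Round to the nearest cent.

After 14 years at 3%: 10,000 × 1.5125897249 ≈ 15,125.8972.
Then 10 years at 8.68%: 15,125.8972 × 2.3601289671 ≈ 35,699.0682.

$35,699.07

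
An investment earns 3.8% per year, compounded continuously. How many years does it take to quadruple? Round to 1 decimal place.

36.5 years

e^(0.038t) = 4, so 0.038t = ln 4 ≈ 1.3863.
t ≈ 1.3863/0.038 ≈ 36.4814.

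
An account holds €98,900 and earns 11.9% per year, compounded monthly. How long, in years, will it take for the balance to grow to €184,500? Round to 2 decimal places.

5.27 years

We need (1 + 0.00991667)^(12t) = 1.8655, so 12t = ln 1.8655 / ln 1.009917 ≈ 63.1893.
t ≈ 63.1893/12 = 5.2658 years.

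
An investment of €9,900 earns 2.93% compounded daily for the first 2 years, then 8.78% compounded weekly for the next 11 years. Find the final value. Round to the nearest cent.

Phase 1: 9,900·(1 + 0.0293/365)^730 ≈ 10,497.4504.
Phase 2: 10,497.4504·(1 + 0.0878/52)^572 ≈ 27,553.1802.

€27,553.18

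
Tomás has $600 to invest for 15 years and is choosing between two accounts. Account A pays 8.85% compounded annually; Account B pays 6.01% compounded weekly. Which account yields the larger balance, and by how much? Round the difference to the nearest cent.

Account A growth factor: (1 + 0.0885)^15 ≈ 3.568013596; balance ≈ 2,140.8082.
Account B growth factor: (1 + 0.0601/52)^780 ≈ 2.46201332; balance ≈ 1,477.2080.
Account A is larger by 663.6002.

Account A, by $663.60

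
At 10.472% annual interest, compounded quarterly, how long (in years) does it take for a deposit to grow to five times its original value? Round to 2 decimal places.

15.57 years

(1 + 0.02618)^(4t) = 5.
4t = ln 5 / ln(1 + 0.02618) ≈ 1.6094/0.0258432 ≈ 62.2771.
t ≈ 15.5693.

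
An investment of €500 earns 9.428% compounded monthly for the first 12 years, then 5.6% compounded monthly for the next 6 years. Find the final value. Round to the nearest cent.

€2,157.63

Phase 1: 500·(1 + 0.09428/12)^144 ≈ 1,543.0973.
Phase 2: 1,543.0973·(1 + 0.056/12)^72 ≈ 2,157.6292.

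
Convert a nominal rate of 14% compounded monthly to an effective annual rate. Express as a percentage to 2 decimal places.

One year is 12 periods at 0.0116667 each: (1 + 0.0116667)^12 ≈ 1.149342.
EAR = 1.149342 − 1 ≈ 14.93420%.

14.93%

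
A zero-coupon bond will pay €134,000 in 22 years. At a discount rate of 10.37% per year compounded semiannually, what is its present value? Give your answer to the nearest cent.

€14,492.29

Periodic rate = 10.37%/2 = 0.05185; 44 periods.
P = 134,000/(1 + 0.05185)^44 ≈ 134,000/9.24629396036 ≈ 14,492.2929.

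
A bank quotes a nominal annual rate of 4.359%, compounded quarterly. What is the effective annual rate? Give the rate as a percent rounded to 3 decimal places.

EAR = (1 + 4.359%/4)^4 − 1 = (1 + 0.0108975)^4 − 1.
(1 + 0.0108975)^4 ≈ 1.044308, so EAR ≈ 4.43077%.

4.431%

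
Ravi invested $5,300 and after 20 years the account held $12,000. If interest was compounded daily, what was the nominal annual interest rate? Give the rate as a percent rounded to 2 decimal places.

(1 + r/365)^7300 = 12,000/5,300 = 2.26415.
1 + r/365 = 2.26415^(1/7300) ≈ 1.000112, so r/365 ≈ 0.000111951.
r ≈ 365·0.000111951 = 4.08623%.

4.09%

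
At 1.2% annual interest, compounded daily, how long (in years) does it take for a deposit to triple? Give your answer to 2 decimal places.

(1 + 0.0000328767)^(365t) = 3.
365t = ln 3 / ln(1 + 0.0000328767) ≈ 1.0986/3.28762e-05 ≈ 33416.6731.
t ≈ 91.5525.

91.55 years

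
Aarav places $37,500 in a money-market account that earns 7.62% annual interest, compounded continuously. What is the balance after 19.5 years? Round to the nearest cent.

A = P·e^(rt) = 37,500·e^(0.0762·19.5) = 37,500·e^1.4859.
e^1.4859 ≈ 4.41894067025, so A ≈ 165,710.2751.

$165,710.28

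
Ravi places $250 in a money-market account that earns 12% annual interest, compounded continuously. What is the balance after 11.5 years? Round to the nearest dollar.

$994

A = P·e^(rt) = 250·e^(0.12·11.5) = 250·e^1.38.
e^1.38 ≈ 3.97490163, so A ≈ 993.7254.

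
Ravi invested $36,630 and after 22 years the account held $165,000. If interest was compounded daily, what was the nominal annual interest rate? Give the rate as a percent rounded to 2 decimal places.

(1 + r/365)^8030 = 165,000/36,630 = 4.5045.
1 + r/365 = 4.5045^(1/8030) ≈ 1.000187, so r/365 ≈ 0.000187449.
r ≈ 365·0.000187449 = 6.84190%.

6.84%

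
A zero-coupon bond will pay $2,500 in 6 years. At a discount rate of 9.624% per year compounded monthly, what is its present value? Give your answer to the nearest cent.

$1,406.57

Periodic rate = 9.624%/12 = 0.00802; 72 periods.
P = 2,500/(1 + 0.00802)^72 ≈ 2,500/1.777373605 ≈ 1,406.5698.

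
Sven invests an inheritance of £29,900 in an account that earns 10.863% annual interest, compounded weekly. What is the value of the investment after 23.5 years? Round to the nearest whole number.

Periodic rate = 10.863%/52 = 0.00208904; periods = 52·23.5 = 1222.
A = 29,900·(1 + 0.10863/52)^1222 ≈ 29,900·12.8089257718 ≈ 382,986.8806.

£382,987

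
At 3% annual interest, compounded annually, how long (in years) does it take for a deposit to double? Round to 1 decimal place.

23.4 years

(1 + 0.03)^t = 2.
t = ln 2 / ln(1 + 0.03) ≈ 0.69315/0.0295588 ≈ 23.4498.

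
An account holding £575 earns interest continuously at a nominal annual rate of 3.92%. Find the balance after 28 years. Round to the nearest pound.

£1,723

A = P·e^(rt) = 575·e^(0.0392·28) = 575·e^1.0976.
e^1.0976 ≈ 2.996964671, so A ≈ 1,723.2547.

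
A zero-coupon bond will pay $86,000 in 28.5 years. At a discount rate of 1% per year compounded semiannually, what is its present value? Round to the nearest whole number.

$64,719

Growth factor = (1 + 0.005)^57 ≈ 1.3288180543.
P = 86,000/1.3288180543 ≈ 64,719.1688.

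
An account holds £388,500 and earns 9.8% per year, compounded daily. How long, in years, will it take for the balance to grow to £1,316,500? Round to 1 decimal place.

(1 + 0.000268493)^(365t) = 1,316,500/388,500 = 3.3887.
365t·ln(1 + 0.000268493) = ln(3.3887); 365t = 1.2204/0.000268457 ≈ 4546.1221.
t ≈ 12.4551 years.

12.5 years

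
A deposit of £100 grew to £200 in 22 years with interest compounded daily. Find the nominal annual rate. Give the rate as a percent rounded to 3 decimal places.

The 8030-period growth factor is 200/100 = 2.
r/365 = 2^(1/8030) − 1 ≈ 0.0000863234, so r ≈ 365·0.0000863234 = 3.15080%.

3.151%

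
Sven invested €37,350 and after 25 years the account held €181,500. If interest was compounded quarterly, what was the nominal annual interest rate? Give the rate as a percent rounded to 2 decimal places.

The 100-period growth factor is 181,500/37,350 = 4.85944.
r/4 = 4.85944^(1/100) − 1 ≈ 0.0159349, so r ≈ 4·0.0159349 = 6.37394%.

6.37%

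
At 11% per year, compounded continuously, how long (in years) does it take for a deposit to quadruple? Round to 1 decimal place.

12.6 years

e^(0.11t) = 4, so 0.11t = ln 4 ≈ 1.3863.
t ≈ 1.3863/0.11 ≈ 12.6027.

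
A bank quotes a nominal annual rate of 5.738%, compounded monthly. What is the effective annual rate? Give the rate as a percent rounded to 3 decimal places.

EAR = (1 + 5.738%/12)^12 − 1 = (1 + 0.00478167)^12 − 1.
(1 + 0.00478167)^12 ≈ 1.058913, so EAR ≈ 5.89134%.

5.891%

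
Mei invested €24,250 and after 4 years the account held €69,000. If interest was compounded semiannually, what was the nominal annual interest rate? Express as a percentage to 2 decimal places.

27.93%

(1 + r/2)^8 = 69,000/24,250 = 2.84536.
1 + r/2 = 2.84536^(1/8) ≈ 1.139639, so r/2 ≈ 0.139639.
r ≈ 2·0.139639 = 27.92773%.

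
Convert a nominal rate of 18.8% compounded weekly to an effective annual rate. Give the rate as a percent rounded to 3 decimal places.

EAR = (1 + 18.8%/52)^52 − 1 = (1 + 0.00361538)^52 − 1.
(1 + 0.00361538)^52 ≈ 1.206424, so EAR ≈ 20.64244%.

20.642%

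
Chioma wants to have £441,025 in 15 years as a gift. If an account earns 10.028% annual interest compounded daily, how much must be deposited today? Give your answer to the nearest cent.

Periodic rate = 10.028%/365 = 0.00027474; 5475 periods.
P = 441,025/(1 + 0.10028/365)^5475 ≈ 441,025/4.49962205779 ≈ 98,013.7875.

£98,013.79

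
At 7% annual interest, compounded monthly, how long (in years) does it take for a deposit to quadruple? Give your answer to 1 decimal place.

19.9 years

(1 + 0.00583333)^(12t) = 4.
12t = ln 4 / ln(1 + 0.00583333) ≈ 1.3863/0.00581639 ≈ 238.3429.
t ≈ 19.8619.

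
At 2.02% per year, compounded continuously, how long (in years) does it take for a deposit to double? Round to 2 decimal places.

e^(0.0202t) = 2, so 0.0202t = ln 2 ≈ 0.69315.
t ≈ 0.69315/0.0202 ≈ 34.3142.

34.31 years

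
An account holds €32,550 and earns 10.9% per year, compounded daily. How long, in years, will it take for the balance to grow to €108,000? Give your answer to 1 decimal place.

We need (1 + 0.00029863)^(365t) = 3.318, so 365t = ln 3.318 / ln 1.000299 ≈ 4016.7846.
t ≈ 4016.7846/365 = 11.0049 years.

11.0 years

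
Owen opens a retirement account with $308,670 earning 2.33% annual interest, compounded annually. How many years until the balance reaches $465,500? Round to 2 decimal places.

17.84 years

We need (1 + 0.0233)^t = 1.5081, so t = ln 1.5081 / ln 1.0233 ≈ 17.8372.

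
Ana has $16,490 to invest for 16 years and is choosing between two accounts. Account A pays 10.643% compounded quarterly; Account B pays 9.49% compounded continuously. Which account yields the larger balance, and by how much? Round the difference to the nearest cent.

Account A, by $13,257.37

Account A growth factor: (1 + 0.0266075)^64 ≈ 5.3688799661; balance ≈ 88,532.8306.
Account B growth factor: e^(0.0949·16) = e^1.5184 ≈ 4.5649154842; balance ≈ 75,275.4563.
Account A is larger by 13,257.3743.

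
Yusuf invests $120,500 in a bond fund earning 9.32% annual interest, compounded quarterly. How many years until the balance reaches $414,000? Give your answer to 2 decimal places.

13.40 years

(1 + 0.0233)^(4t) = 414,000/120,500 = 3.4357.
4t·ln(1 + 0.0233) = ln(3.4357); 4t = 1.2342/0.0230327 ≈ 53.5854.
t ≈ 13.3963 years.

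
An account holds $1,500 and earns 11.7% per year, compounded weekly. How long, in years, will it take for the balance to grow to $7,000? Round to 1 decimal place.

13.2 years

We need (1 + 0.00225)^(52t) = 4.6667, so 52t = ln 4.6667 / ln 1.00225 ≈ 685.4122.
t ≈ 685.4122/52 = 13.1810 years.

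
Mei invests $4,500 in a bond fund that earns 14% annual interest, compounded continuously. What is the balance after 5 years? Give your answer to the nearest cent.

$9,061.89

A = P·e^(rt) = 4,500·e^(0.14·5) = 4,500·e^0.7.
e^0.7 ≈ 2.013752707, so A ≈ 9,061.8872.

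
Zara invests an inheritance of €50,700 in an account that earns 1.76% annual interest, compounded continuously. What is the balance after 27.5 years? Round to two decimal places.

A = P·e^(rt) = 50,700·e^(0.0176·27.5) = 50,700·e^0.484.
e^0.484 ≈ 1.6225516457, so A ≈ 82,263.3684.

€82,263.37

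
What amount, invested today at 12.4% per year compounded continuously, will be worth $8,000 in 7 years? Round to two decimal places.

P = A·e^(−rt) = 8,000·e^(−0.868).
e^(−0.868) ≈ 0.4197902908, so P ≈ 3,358.3223.

$3,358.32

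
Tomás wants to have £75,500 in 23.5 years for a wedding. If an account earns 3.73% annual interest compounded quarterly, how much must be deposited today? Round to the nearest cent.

Periodic rate = 3.73%/4 = 0.009325; 94 periods.
P = 75,500/(1 + 0.009325)^94 ≈ 75,500/2.3928576382 ≈ 31,552.2323.

£31,552.23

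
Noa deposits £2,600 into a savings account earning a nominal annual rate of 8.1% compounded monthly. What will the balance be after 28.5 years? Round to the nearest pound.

Periodic rate = 8.1%/12 = 0.00675; periods = 12·28.5 = 342.
A = 2,600·(1 + 0.00675)^342 ≈ 2,600·9.9816029764 ≈ 25,952.1677.

£25,952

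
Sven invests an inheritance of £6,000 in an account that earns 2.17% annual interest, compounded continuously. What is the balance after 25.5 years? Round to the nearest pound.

£10,434

A = P·e^(rt) = 6,000·e^(0.0217·25.5) = 6,000·e^0.55335.
e^0.55335 ≈ 1.7390691521, so A ≈ 10,434.4149.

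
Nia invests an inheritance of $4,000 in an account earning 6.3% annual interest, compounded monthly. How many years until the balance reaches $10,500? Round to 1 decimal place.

(1 + 0.00525)^(12t) = 10,500/4,000 = 2.625.
12t·ln(1 + 0.00525) = ln(2.625); 12t = 0.96508/0.00523627 ≈ 184.3071.
t ≈ 15.3589 years.

15.4 years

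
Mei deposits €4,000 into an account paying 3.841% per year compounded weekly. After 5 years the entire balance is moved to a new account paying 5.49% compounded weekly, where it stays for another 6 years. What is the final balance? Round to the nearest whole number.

€6,736

After 5 years at 3.841%: 4,000 × 1.2116452 ≈ 4,846.5808.
Then 6 years at 5.49%: 4,846.5808 × 1.389892265 ≈ 6,736.2252.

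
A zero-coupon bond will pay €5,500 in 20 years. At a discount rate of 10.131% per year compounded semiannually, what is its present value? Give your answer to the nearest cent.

Growth factor = (1 + 0.050655)^40 ≈ 7.217807008.
P = 5,500/7.217807008 ≈ 762.0043.

€762.00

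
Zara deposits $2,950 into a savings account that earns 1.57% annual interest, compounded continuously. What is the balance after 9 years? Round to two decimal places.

A = P·e^(rt) = 2,950·e^(0.0157·9) = 2,950·e^0.1413.
e^0.1413 ≈ 1.151770127, so A ≈ 3,397.7219.

$3,397.72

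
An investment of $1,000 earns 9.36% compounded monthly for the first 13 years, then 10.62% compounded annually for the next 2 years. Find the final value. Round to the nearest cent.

Phase 1: 1,000·(1 + 0.0078)^156 ≈ 3,360.4638.
Phase 2: 3,360.4638·(1 + 0.1062)^2 ≈ 4,112.1272.

$4,112.13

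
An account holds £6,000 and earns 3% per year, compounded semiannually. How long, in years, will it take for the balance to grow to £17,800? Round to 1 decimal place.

(1 + 0.015)^(2t) = 17,800/6,000 = 2.9667.
2t·ln(1 + 0.015) = ln(2.9667); 2t = 1.0874/0.0148886 ≈ 73.0383.
t ≈ 36.5192 years.

36.5 years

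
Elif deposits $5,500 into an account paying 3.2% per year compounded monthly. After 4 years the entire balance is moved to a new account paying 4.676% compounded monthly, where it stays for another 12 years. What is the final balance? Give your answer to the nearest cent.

Phase 1: 5,500·(1 + 0.032/12)^48 ≈ 6,249.9767.
Phase 2: 6,249.9767·(1 + 0.04676/12)^144 ≈ 10,941.9859.

$10,941.99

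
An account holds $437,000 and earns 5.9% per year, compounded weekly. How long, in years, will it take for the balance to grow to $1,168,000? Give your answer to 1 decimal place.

(1 + 0.00113462)^(52t) = 1,168,000/437,000 = 2.6728.
52t·ln(1 + 0.00113462) = ln(2.6728); 52t = 0.98311/0.00113397 ≈ 866.9657.
t ≈ 16.6724 years.

16.7 years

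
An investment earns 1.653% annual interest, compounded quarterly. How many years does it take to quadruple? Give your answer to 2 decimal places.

84.04 years

(1 + 0.0041325)^(4t) = 4.
4t = ln 4 / ln(1 + 0.0041325) ≈ 1.3863/0.00412398 ≈ 336.1541.
t ≈ 84.0385.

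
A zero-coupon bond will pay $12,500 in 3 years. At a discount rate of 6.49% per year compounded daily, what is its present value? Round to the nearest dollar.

$10,289

Periodic rate = 6.49%/365 = 0.000177808; 1095 periods.
P = 12,500/(1 + 0.0649/365)^1095 ≈ 12,500/1.2149254203 ≈ 10,288.6974.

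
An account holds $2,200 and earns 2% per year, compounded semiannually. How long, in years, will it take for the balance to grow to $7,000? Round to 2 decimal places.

(1 + 0.01)^(2t) = 7,000/2,200 = 3.1818.
2t·ln(1 + 0.01) = ln(3.1818); 2t = 1.1575/0.00995033 ≈ 116.3230.
t ≈ 58.1615 years.

58.16 years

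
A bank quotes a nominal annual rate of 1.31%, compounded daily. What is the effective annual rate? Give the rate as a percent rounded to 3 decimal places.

EAR = (1 + 1.31%/365)^365 − 1 = (1 + 0.0000358904)^365 − 1.
(1 + 0.0000358904)^365 ≈ 1.013186, so EAR ≈ 1.31859%.

1.319%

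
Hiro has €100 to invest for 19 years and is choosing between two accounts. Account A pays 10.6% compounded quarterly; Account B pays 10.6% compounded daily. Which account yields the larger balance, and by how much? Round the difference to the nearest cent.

Account B, by €19.18

Account A growth factor: (1 + 0.0265)^76 ≈ 7.2992877; balance ≈ 729.9288.
Account B growth factor: (1 + 0.106/365)^6935 ≈ 7.4910398; balance ≈ 749.1040.
Account B is larger by 19.1752.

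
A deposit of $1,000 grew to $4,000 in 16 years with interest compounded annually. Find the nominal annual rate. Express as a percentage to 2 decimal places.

(1 + r)^16 = 4,000/1,000 = 4.
1 + r = 4^(1/16) ≈ 1.090508, so r ≈ 0.0905077.
r ≈ 9.05077%.

9.05%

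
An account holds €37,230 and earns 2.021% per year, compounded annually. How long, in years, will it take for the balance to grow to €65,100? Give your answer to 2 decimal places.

27.93 years

We need (1 + 0.02021)^t = 1.7486, so t = ln 1.7486 / ln 1.02021 ≈ 27.9286.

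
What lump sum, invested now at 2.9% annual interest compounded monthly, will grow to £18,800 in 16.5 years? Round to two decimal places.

£11,657.32

Growth factor = (1 + 0.029/12)^198 ≈ 1.6127208835.
P = 18,800/1.6127208835 ≈ 11,657.3179.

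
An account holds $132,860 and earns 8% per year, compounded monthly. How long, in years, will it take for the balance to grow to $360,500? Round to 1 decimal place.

12.5 years

(1 + 0.00666667)^(12t) = 360,500/132,860 = 2.7134.
12t·ln(1 + 0.00666667) = ln(2.7134); 12t = 0.9982/0.00664454 ≈ 150.2279.
t ≈ 12.5190 years.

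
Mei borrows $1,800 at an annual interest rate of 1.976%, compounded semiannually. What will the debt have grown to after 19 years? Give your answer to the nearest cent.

Growth factor = (1 + 0.00988)^38 ≈ 1.452952151.
A ≈ 1,800 × 1.452952151 ≈ 2,615.3139.

$2,615.31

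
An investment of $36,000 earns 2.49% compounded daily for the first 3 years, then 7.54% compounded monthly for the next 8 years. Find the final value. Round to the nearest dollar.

$70,777

Phase 1: 36,000·(1 + 0.0249/365)^1095 ≈ 38,792.0912.
Phase 2: 38,792.0912·(1 + 0.0754/12)^96 ≈ 70,776.6567.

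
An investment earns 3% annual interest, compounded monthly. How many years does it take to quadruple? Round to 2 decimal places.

(1 + 0.0025)^(12t) = 4.
12t = ln 4 / ln(1 + 0.0025) ≈ 1.3863/0.00249688 ≈ 555.2106.
t ≈ 46.2676.

46.27 years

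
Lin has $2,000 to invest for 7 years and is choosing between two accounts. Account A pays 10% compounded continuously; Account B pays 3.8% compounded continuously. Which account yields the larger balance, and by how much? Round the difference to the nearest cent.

Account A growth factor: e^(0.1·7) = e^0.7 ≈ 2.013752707; balance ≈ 4,027.5054.
Account B growth factor: e^(0.038·7) = e^0.266 ≈ 1.304735059; balance ≈ 2,609.4701.
Account A is larger by 1,418.0353.

Account A, by $1,418.04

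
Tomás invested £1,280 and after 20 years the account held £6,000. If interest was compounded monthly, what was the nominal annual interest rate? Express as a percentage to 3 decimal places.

7.749%

The 240-period growth factor is 6,000/1,280 = 4.6875.
r/12 = 4.6875^(1/240) − 1 ≈ 0.00645784, so r ≈ 12·0.00645784 = 7.74941%.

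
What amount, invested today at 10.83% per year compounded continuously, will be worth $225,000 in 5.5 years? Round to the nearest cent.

P = A·e^(−rt) = 225,000·e^(−0.59565).
e^(−0.59565) ≈ 0.551204166692, so P ≈ 124,020.9375.

$124,020.94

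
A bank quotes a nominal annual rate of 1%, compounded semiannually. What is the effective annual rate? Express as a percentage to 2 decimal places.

EAR = (1 + 1%/2)^2 − 1 = (1 + 0.005)^2 − 1.
(1 + 0.005)^2 ≈ 1.010025, so EAR ≈ 1.00250%.

1.00%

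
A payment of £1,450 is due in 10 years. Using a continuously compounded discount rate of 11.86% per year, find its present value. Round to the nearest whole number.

P = A·e^(−rt) = 1,450·e^(−1.186).
e^(−1.186) ≈ 0.3054405861, so P ≈ 442.8888.

£443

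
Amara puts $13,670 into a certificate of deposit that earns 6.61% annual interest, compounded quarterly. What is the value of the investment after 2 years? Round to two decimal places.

$15,585.22

Periodic rate = 6.61%/4 = 0.016525; periods = 4·2 = 8.
A = 13,670·(1 + 0.016525)^8 ≈ 13,670·1.1401041112 ≈ 15,585.2232.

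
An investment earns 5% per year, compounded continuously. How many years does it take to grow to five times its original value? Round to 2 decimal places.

e^(0.05t) = 5, so 0.05t = ln 5 ≈ 1.6094.
t ≈ 1.6094/0.05 ≈ 32.1888.

32.19 years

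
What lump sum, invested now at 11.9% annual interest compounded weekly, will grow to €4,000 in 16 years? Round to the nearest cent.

€597.18

Periodic rate = 11.9%/52 = 0.00228846; 832 periods.
P = 4,000/(1 + 0.119/52)^832 ≈ 4,000/6.698105349 ≈ 597.1838.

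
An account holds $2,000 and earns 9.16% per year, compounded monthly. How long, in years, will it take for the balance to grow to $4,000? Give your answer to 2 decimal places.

7.60 years

We need (1 + 0.00763333)^(12t) = 2, so 12t = ln 2 / ln 1.007633 ≈ 91.1514.
t ≈ 91.1514/12 = 7.5960 years.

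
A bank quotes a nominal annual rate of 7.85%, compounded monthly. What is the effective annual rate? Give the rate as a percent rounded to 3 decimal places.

EAR = (1 + 7.85%/12)^12 − 1 = (1 + 0.00654167)^12 − 1.
(1 + 0.00654167)^12 ≈ 1.081387, so EAR ≈ 8.13869%.

8.139%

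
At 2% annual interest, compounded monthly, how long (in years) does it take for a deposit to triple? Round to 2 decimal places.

(1 + 0.00166667)^(12t) = 3.
12t = ln 3 / ln(1 + 0.00166667) ≈ 1.0986/0.00166528 ≈ 659.7165.
t ≈ 54.9764.

54.98 years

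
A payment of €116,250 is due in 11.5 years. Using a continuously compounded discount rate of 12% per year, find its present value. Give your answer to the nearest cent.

P = A·e^(−rt) = 116,250·e^(−1.38).
e^(−1.38) ≈ 0.25157855306, so P ≈ 29,246.0068.

€29,246.01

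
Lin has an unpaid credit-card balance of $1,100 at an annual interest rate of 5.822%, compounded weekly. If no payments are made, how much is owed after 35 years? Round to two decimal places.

$8,430.62

Periodic rate = 5.822%/52 = 0.00111962; periods = 52·35 = 1820.
A = 1,100·(1 + 0.05822/52)^1820 ≈ 1,100·7.664199956 ≈ 8,430.6200.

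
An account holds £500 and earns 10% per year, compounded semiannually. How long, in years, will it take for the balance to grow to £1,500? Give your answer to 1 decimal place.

11.3 years

(1 + 0.05)^(2t) = 1,500/500 = 3.
2t·ln(1 + 0.05) = ln(3); 2t = 1.0986/0.0487902 ≈ 22.5171.
t ≈ 11.2585 years.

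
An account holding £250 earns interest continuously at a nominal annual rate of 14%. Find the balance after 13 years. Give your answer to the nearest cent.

£1,542.96

A = P·e^(rt) = 250·e^(0.14·13) = 250·e^1.82.
e^1.82 ≈ 6.17185845, so A ≈ 1,542.9646.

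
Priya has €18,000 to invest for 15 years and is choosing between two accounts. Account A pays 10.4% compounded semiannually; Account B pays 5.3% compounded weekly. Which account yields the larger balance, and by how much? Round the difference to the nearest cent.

Account A, by €42,521.58

Account A growth factor: (1 + 0.052)^30 ≈ 4.5758543729; balance ≈ 82,365.3787.
Account B growth factor: (1 + 0.053/52)^780 ≈ 2.2135446194; balance ≈ 39,843.8031.
Account A is larger by 42,521.5756.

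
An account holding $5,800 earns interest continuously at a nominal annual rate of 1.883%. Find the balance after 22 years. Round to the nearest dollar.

A = P·e^(rt) = 5,800·e^(0.01883·22) = 5,800·e^0.41426.
e^0.41426 ≈ 1.513250521, so A ≈ 8,776.8530.

$8,777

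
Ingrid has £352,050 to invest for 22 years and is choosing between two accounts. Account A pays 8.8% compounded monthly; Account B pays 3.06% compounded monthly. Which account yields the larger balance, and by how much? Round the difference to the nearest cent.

A: (1 + 0.088/12)^264 ≈ 6.88218265613, so 352,050 × 6.88218265613 ≈ 2,422,872.4041.
B: (1 + 0.00255)^264 ≈ 1.95882171446, so 352,050 × 1.95882171446 ≈ 689,603.1846.
Difference ≈ 1,733,269.2195 in favor of A.

Account A, by £1,733,269.22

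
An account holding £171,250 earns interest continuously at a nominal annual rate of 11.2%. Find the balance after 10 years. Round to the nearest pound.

£524,856

A = P·e^(rt) = 171,250·e^(0.112·10) = 171,250·e^1.12.
e^1.12 ≈ 3.06485420329, so A ≈ 524,856.2823.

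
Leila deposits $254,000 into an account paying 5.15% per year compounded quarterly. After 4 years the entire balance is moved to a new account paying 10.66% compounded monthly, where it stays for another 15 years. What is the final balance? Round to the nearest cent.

Phase 1: 254,000·(1 + 0.012875)^16 ≈ 311,693.2141.
Phase 2: 311,693.2141·(1 + 0.1066/12)^180 ≈ 1,531,432.6878.

$1,531,432.69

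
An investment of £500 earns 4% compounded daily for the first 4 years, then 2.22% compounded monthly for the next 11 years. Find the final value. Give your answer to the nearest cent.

After 4 years at 4%: 500 × 1.17350058 ≈ 586.7503.
Then 11 years at 2.22%: 586.7503 × 1.27631165 ≈ 748.8762.

£748.88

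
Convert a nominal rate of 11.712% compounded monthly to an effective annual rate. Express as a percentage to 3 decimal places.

EAR = (1 + 11.712%/12)^12 − 1 = (1 + 0.00976)^12 − 1.
(1 + 0.00976)^12 ≈ 1.123616, so EAR ≈ 12.36161%.

12.362%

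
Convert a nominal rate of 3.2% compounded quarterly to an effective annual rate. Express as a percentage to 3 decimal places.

3.239%

One year is 4 periods at 0.008 each: (1 + 0.008)^4 ≈ 1.032386.
EAR = 1.032386 − 1 ≈ 3.23861%.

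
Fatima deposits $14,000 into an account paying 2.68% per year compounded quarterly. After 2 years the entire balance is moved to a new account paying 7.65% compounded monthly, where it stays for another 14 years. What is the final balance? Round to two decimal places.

Phase 1: 14,000·(1 + 0.0067)^8 ≈ 14,768.2347.
Phase 2: 14,768.2347·(1 + 0.006375)^168 ≈ 42,951.8274.

$42,951.83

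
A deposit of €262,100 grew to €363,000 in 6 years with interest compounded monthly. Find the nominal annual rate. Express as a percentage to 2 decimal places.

5.44%

The 72-period growth factor is 363,000/262,100 = 1.38497.
r/12 = 1.38497^(1/72) − 1 ≈ 0.00453353, so r ≈ 12·0.00453353 = 5.44024%.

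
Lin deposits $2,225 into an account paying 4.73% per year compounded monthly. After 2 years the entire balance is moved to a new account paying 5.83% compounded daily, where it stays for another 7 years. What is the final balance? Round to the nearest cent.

After 2 years at 4.73%: 2,225 × 1.099014696 ≈ 2,445.3077.
Then 7 years at 5.83%: 2,445.3077 × 1.503908538 ≈ 3,677.5191.

$3,677.52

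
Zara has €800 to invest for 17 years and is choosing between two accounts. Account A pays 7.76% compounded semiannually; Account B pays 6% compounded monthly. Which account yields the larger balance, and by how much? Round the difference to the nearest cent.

A: (1 + 0.0388)^34 ≈ 3.648261772, so 800 × 3.648261772 ≈ 2,918.6094.
B: (1 + 0.005)^204 ≈ 2.76615555, so 800 × 2.76615555 ≈ 2,212.9244.
Difference ≈ 705.6850 in favor of A.

Account A, by €705.68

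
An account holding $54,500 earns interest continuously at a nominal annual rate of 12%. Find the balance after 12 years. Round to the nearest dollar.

A = P·e^(rt) = 54,500·e^(0.12·12) = 54,500·e^1.44.
e^1.44 ≈ 4.220695817, so A ≈ 230,027.9220.

$230,028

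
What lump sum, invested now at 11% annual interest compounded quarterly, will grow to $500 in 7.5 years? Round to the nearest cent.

$221.57

Periodic rate = 11%/4 = 0.0275; 30 periods.
P = 500/(1 + 0.0275)^30 ≈ 500/2.25660173 ≈ 221.5721.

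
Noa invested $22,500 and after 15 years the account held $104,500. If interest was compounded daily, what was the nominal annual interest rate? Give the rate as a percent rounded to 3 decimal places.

10.239%

The 5475-period growth factor is 104,500/22,500 = 4.64444.
r/365 = 4.64444^(1/5475) − 1 ≈ 0.000280527, so r ≈ 365·0.000280527 = 10.23925%.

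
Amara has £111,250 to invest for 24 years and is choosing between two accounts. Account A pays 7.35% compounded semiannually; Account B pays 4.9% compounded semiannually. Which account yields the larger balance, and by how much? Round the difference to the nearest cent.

Account A, by £273,476.71

A: (1 + 0.03675)^48 ≈ 5.65397799274, so 111,250 × 5.65397799274 ≈ 629,005.0517.
B: (1 + 0.0245)^48 ≈ 3.1957604034, so 111,250 × 3.1957604034 ≈ 355,528.3449.
Difference ≈ 273,476.7068 in favor of A.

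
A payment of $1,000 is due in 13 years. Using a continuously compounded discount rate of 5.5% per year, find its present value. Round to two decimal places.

$489.19

P = A·e^(−rt) = 1,000·e^(−0.715).
e^(−0.715) ≈ 0.489192112, so P ≈ 489.1921.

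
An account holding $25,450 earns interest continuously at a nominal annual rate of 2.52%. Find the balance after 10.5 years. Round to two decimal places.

A = P·e^(rt) = 25,450·e^(0.0252·10.5) = 25,450·e^0.2646.
e^0.2646 ≈ 1.3029097076, so A ≈ 33,159.0521.

$33,159.05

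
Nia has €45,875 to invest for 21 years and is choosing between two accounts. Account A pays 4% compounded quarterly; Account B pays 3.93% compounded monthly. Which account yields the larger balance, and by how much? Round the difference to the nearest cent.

Account A growth factor: (1 + 0.01)^84 ≈ 2.30672274404; balance ≈ 105,820.9059.
Account B growth factor: (1 + 0.003275)^252 ≈ 2.27948950058; balance ≈ 104,571.5808.
Account A is larger by 1,249.3250.

Account A, by €1,249.33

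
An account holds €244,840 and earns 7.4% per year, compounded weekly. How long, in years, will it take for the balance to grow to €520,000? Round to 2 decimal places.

(1 + 0.00142308)^(52t) = 520,000/244,840 = 2.1238.
52t·ln(1 + 0.00142308) = ln(2.1238); 52t = 0.75322/0.00142207 ≈ 529.6690.
t ≈ 10.1859 years.

10.19 years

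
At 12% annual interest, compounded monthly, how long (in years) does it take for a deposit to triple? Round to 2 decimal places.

(1 + 0.01)^(12t) = 3.
12t = ln 3 / ln(1 + 0.01) ≈ 1.0986/0.00995033 ≈ 110.4096.
t ≈ 9.2008.

9.20 years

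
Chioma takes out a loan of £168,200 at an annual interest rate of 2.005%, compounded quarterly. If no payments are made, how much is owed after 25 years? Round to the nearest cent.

Periodic rate = 2.005%/4 = 0.0050125; periods = 4·25 = 100.
A = 168,200·(1 + 0.0050125)^100 ≈ 168,200·1.64871784872 ≈ 277,314.3422.

£277,314.34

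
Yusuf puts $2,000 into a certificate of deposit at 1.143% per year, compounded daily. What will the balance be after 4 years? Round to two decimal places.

$2,093.56

Periodic rate = 1.143%/365 = 0.0000313151; periods = 365·4 = 1460.
A = 2,000·(1 + 0.01143/365)^1460 ≈ 2,000·1.046780522 ≈ 2,093.5610.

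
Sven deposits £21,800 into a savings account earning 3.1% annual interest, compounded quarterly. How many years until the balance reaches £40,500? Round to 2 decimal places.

We need (1 + 0.00775)^(4t) = 1.8578, so 4t = ln 1.8578 / ln 1.00775 ≈ 80.2308.
t ≈ 80.2308/4 = 20.0577 years.

20.06 years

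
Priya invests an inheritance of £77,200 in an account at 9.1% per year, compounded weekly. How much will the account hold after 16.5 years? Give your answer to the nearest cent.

£346,051.35

Growth factor = (1 + 0.00175)^858 ≈ 4.48253044424.
A ≈ 77,200 × 4.48253044424 ≈ 346,051.3503.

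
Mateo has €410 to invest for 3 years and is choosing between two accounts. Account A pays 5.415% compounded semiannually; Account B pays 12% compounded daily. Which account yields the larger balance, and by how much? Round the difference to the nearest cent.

Account A growth factor: (1 + 0.027075)^6 ≈ 1.17385093; balance ≈ 481.2789.
Account B growth factor: (1 + 0.12/365)^1095 ≈ 1.43324461; balance ≈ 587.6303.
Account B is larger by 106.3514.

Account B, by €106.35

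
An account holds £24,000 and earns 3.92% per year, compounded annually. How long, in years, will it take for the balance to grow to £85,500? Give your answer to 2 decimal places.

33.04 years

(1 + 0.0392)^t = 85,500/24,000 = 3.5625.
t·ln(1 + 0.0392) = ln(3.5625); t = 1.2705/0.0384512 ≈ 33.0409.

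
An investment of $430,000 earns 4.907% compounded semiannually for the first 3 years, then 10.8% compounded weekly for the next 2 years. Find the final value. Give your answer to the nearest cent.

Phase 1: 430,000·(1 + 0.024535)^6 ≈ 497,312.3579.
Phase 2: 497,312.3579·(1 + 0.108/52)^104 ≈ 617,077.3112.

$617,077.31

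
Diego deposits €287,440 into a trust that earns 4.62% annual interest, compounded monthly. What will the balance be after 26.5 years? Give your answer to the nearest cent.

€975,512.91

Growth factor = (1 + 0.00385)^318 ≈ 3.39379666251.
A ≈ 287,440 × 3.39379666251 ≈ 975,512.9127.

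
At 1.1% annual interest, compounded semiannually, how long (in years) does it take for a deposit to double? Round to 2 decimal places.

63.19 years

(1 + 0.0055)^(2t) = 2.
2t = ln 2 / ln(1 + 0.0055) ≈ 0.69315/0.00548493 ≈ 126.3730.
t ≈ 63.1865.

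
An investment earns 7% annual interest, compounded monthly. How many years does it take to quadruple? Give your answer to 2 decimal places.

19.86 years

(1 + 0.00583333)^(12t) = 4.
12t = ln 4 / ln(1 + 0.00583333) ≈ 1.3863/0.00581639 ≈ 238.3429.
t ≈ 19.8619.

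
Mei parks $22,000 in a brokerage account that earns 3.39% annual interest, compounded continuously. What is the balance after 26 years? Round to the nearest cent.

A = P·e^(rt) = 22,000·e^(0.0339·26) = 22,000·e^0.8814.
e^0.8814 ≈ 2.4142773298, so A ≈ 53,114.1013.

$53,114.10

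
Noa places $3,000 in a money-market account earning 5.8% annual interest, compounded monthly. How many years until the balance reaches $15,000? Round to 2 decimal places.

27.82 years

(1 + 0.00483333)^(12t) = 15,000/3,000 = 5.
12t·ln(1 + 0.00483333) = ln(5); 12t = 1.6094/0.00482169 ≈ 333.7912.
t ≈ 27.8159 years.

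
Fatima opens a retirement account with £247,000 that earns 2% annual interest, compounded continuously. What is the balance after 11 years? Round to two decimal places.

£307,780.95

A = P·e^(rt) = 247,000·e^(0.02·11) = 247,000·e^0.22.
e^0.22 ≈ 1.24607673059, so A ≈ 307,780.9525.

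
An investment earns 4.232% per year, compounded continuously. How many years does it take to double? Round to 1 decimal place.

e^(0.04232t) = 2, so 0.04232t = ln 2 ≈ 0.69315.
t ≈ 0.69315/0.04232 ≈ 16.3787.

16.4 years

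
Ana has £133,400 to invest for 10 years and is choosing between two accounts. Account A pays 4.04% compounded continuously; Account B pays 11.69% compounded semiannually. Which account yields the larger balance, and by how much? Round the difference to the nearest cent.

Account B, by £215,685.06

A: e^(0.0404·10) = e^0.404 ≈ 1.49780394696, so 133,400 × 1.49780394696 ≈ 199,807.0465.
B: (1 + 0.05845)^20 ≈ 3.11463346142, so 133,400 × 3.11463346142 ≈ 415,492.1038.
Difference ≈ 215,685.0572 in favor of B.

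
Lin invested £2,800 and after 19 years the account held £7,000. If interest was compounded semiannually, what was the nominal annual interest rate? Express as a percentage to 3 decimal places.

4.881%

The 38-period growth factor is 7,000/2,800 = 2.5.
r/2 = 2.5^(1/38) − 1 ≈ 0.024406, so r ≈ 2·0.024406 = 4.88120%.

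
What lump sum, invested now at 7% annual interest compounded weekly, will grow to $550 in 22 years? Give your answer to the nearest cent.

Growth factor = (1 + 0.07/52)^1144 ≈ 4.65976208.
P = 550/4.65976208 ≈ 118.0318.

$118.03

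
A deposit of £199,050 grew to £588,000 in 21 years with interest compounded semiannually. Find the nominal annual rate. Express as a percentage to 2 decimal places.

(1 + r/2)^42 = 588,000/199,050 = 2.95403.
1 + r/2 = 2.95403^(1/42) ≈ 1.026125, so r/2 ≈ 0.0261252.
r ≈ 2·0.0261252 = 5.22504%.

5.23%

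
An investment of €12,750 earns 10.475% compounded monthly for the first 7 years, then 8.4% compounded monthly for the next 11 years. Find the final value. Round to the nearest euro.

After 7 years at 10.475%: 12,750 × 2.0752220756 ≈ 26,459.0815.
Then 11 years at 8.4%: 26,459.0815 × 2.5112509444 ≈ 66,445.3933.

€66,445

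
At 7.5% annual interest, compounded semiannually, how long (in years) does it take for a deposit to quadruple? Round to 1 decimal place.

18.8 years

(1 + 0.0375)^(2t) = 4.
2t = ln 4 / ln(1 + 0.0375) ≈ 1.3863/0.036814 ≈ 37.6567.
t ≈ 18.8284.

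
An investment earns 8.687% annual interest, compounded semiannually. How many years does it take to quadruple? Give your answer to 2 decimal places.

(1 + 0.043435)^(2t) = 4.
2t = ln 4 / ln(1 + 0.043435) ≈ 1.3863/0.0425182 ≈ 32.6048.
t ≈ 16.3024.

16.30 years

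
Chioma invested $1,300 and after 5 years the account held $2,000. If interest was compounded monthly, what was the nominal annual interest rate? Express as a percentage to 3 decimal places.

8.647%

The 60-period growth factor is 2,000/1,300 = 1.53846.
r/12 = 1.53846^(1/60) − 1 ≈ 0.00720555, so r ≈ 12·0.00720555 = 8.64666%.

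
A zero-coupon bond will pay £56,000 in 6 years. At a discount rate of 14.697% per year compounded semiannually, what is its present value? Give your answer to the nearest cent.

Growth factor = (1 + 0.073485)^12 ≈ 2.3418105817.
P = 56,000/2.3418105817 ≈ 23,913.1211.

£23,913.12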